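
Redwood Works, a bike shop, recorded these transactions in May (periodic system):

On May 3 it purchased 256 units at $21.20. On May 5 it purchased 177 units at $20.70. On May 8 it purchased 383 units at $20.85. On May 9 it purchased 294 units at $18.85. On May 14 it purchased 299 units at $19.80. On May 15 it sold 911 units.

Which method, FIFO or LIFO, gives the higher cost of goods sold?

FIFO COGS: 256 @ $21.20 + 177 @ $20.70 + 383 @ $20.85 + 95 @ $18.85 = $18,867.40
LIFO COGS: 299 @ $19.80 + 294 @ $18.85 + 318 @ $20.85 = $18,092.40

FIFO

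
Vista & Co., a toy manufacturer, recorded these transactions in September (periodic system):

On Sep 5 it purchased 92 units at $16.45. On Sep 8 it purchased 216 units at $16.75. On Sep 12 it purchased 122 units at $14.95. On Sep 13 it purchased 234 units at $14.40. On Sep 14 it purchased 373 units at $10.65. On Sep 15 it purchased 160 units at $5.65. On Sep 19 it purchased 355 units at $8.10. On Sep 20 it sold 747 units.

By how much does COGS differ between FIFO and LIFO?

FIFO COGS: 92 @ $16.45 + 216 @ $16.75 + 122 @ $14.95 + 234 @ $14.40 + 83 @ $10.65 = $11,208.85
LIFO COGS: 355 @ $8.10 + 160 @ $5.65 + 232 @ $10.65 = $6,250.30
Difference = |$11,208.85 − $6,250.30| = $4,958.55

$4,958.55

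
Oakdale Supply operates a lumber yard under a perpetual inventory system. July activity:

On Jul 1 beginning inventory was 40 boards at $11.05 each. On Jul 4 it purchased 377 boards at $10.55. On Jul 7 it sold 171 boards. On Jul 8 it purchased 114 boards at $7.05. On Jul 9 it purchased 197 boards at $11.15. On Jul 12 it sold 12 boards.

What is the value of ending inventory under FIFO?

Jul 7, 171 sold [FIFO — oldest first]: 40 @ $11.05 + 131 @ $10.55 = $1,824.05
Jul 12, 12 sold [FIFO — oldest first]: 12 @ $10.55 = $126.60
Total COGS = $1,824.05 + $126.60 = $1,950.65
Ending inventory: 234 @ $10.55 + 114 @ $7.05 + 197 @ $11.15 = $5,468.95

Ending inventory = $5,468.95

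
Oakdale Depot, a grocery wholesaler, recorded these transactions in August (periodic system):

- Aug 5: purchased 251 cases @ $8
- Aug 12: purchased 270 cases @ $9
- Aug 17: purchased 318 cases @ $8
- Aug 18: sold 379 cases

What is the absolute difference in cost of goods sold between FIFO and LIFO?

FIFO COGS: 251 @ $8 + 128 @ $9 = $3,160
LIFO COGS: 318 @ $8 + 61 @ $9 = $3,093
Difference = |$3,160 − $3,093| = $67

$67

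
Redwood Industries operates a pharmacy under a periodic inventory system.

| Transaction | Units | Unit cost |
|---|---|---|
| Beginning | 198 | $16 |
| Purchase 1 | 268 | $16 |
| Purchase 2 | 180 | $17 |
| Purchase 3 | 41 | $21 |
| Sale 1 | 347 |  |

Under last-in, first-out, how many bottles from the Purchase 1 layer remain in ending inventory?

Sale 1 (347) [LIFO — newest first]: 41 @ $21 + 180 @ $17 + 126 @ $16 = $5,937
Ending inventory: 198 @ $16 + 142 @ $16 = $5,440

142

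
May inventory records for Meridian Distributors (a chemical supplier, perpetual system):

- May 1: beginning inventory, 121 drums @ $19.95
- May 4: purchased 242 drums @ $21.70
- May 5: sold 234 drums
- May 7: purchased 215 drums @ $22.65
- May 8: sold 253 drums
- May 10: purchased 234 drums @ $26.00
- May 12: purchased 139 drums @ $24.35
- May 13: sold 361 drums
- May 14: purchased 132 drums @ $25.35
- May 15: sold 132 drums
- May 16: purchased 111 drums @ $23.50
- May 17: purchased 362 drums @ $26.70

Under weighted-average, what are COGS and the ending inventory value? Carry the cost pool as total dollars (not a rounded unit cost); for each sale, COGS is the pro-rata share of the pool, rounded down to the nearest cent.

COGS = $22,766.61; ending inventory = $14,857.24

After May 1: 121 on hand, pool $2,413.95 (≈ $19.9500 each)
After May 4: 363 on hand, pool $7,665.35 (≈ $21.1167 each)
May 5, sell 234: 234/363 × $7,665.35 → $4,941.30
After May 7: 344 on hand, pool $7,593.80 (≈ $22.0750 each)
May 8, sell 253: 253/344 × $7,593.80 → $5,584.97
After May 10: 325 on hand, pool $8,092.83 (≈ $24.9010 each)
After May 12: 464 on hand, pool $11,477.48 (≈ $24.7359 each)
May 13, sell 361: 361/464 × $11,477.48 → $8,929.67
After May 14: 235 on hand, pool $5,894.01 (≈ $25.0809 each)
May 15, sell 132: 132/235 × $5,894.01 → $3,310.67
After May 16: 214 on hand, pool $5,191.84 (≈ $24.2609 each)
After May 17: 576 on hand, pool $14,857.24 (≈ $25.7938 each)
Total COGS = $4,941.30 + $5,584.97 + $8,929.67 + $3,310.67 = $22,766.61
Ending inventory (cost pool remaining) = $14,857.24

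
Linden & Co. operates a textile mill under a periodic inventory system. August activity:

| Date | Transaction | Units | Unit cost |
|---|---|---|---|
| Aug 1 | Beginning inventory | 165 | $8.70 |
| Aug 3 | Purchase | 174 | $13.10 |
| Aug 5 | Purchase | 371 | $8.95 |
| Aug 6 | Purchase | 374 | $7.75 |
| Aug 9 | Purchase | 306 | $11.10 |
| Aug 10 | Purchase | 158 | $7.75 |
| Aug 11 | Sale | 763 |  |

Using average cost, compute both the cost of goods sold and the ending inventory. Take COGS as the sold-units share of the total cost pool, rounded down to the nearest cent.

COGS = $7,174.04; ending inventory = $7,380.91

Aug 11, sell 763: 763/1548 × $14,554.95 → $7,174.04
Ending inventory (cost pool remaining) = $7,380.91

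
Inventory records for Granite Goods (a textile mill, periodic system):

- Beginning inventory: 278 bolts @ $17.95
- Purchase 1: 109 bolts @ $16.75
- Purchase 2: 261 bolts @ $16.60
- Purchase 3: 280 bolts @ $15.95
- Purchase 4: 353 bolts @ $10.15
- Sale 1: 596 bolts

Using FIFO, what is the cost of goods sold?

COGS = $10,285.25

Sale 1 (596) [FIFO — oldest first]: 278 @ $17.95 + 109 @ $16.75 + 209 @ $16.60 = $10,285.25
Ending inventory: 52 @ $16.60 + 280 @ $15.95 + 353 @ $10.15 = $8,912.15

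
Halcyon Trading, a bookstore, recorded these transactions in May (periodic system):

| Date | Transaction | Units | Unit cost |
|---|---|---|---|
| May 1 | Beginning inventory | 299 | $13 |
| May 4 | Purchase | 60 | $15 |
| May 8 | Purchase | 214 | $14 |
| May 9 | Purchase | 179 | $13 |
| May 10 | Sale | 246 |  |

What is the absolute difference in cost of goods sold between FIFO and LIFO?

FIFO COGS: 246 @ $13 = $3,198
LIFO COGS: 179 @ $13 + 67 @ $14 = $3,265
Difference = |$3,198 − $3,265| = $67

$67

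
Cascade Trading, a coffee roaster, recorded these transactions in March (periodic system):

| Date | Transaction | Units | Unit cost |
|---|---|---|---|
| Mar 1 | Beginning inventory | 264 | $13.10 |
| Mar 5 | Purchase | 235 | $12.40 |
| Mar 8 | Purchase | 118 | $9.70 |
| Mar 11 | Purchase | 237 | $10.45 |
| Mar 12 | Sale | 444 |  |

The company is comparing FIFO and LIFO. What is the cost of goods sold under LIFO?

FIFO COGS: 264 @ $13.10 + 180 @ $12.40 = $5,690.40
LIFO COGS: 237 @ $10.45 + 118 @ $9.70 + 89 @ $12.40 = $4,724.85

COGS = $4,724.85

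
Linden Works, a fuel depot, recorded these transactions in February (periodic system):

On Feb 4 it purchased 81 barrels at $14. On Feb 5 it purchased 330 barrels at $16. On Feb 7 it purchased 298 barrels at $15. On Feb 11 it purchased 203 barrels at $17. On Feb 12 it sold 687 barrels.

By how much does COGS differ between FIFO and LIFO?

$343

FIFO COGS: 81 @ $14 + 330 @ $16 + 276 @ $15 = $10,554
LIFO COGS: 203 @ $17 + 298 @ $15 + 186 @ $16 = $10,897
Difference = |$10,554 − $10,897| = $343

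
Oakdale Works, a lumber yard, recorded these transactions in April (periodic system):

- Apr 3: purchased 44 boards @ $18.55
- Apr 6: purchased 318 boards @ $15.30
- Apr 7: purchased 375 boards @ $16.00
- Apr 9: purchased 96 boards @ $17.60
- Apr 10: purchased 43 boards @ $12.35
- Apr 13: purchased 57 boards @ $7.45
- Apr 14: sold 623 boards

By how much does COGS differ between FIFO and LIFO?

FIFO COGS: 44 @ $18.55 + 318 @ $15.30 + 261 @ $16.00 = $9,857.60
LIFO COGS: 57 @ $7.45 + 43 @ $12.35 + 96 @ $17.60 + 375 @ $16.00 + 52 @ $15.30 = $9,440.90
Difference = |$9,857.60 − $9,440.90| = $416.70

$416.70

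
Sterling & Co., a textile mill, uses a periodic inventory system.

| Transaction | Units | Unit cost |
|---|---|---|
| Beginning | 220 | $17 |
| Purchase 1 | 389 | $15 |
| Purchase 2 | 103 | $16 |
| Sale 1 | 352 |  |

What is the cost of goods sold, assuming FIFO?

Sale 1 (352) [FIFO — oldest first]: 220 @ $17 + 132 @ $15 = $5,720
Ending inventory: 257 @ $15 + 103 @ $16 = $5,503
Check: goods available $11,223 = COGS $5,720 + ending $5,503

COGS = $5,720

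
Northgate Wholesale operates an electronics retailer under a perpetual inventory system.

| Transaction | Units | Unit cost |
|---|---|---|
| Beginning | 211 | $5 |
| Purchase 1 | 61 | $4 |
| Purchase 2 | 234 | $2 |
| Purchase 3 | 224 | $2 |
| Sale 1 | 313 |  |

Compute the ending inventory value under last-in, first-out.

Ending inventory = $1,589

Sale 1 (313) [LIFO — newest first]: 224 @ $2 + 89 @ $2 = $626
Ending inventory: 211 @ $5 + 61 @ $4 + 145 @ $2 = $1,589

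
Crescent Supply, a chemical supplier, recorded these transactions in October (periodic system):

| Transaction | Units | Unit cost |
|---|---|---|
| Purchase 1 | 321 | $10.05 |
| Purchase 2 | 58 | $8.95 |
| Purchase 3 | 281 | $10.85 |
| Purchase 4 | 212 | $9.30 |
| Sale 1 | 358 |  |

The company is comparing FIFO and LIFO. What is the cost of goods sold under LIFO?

COGS = $3,555.70

FIFO COGS: 321 @ $10.05 + 37 @ $8.95 = $3,557.20
LIFO COGS: 212 @ $9.30 + 146 @ $10.85 = $3,555.70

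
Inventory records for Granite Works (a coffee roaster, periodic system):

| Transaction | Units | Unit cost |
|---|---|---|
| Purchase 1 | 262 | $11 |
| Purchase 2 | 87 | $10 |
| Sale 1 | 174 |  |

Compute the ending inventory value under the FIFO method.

Ending inventory = $1,838

Sale 1 (174) [FIFO — oldest first]: 174 @ $11 = $1,914
Ending inventory: 88 @ $11 + 87 @ $10 = $1,838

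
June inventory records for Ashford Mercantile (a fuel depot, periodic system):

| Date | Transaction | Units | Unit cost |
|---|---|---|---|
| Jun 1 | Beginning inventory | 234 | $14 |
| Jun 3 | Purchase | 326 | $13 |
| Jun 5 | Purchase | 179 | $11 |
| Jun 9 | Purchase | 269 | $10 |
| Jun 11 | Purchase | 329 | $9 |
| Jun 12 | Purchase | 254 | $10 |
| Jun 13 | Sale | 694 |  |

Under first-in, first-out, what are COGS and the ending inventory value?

COGS = $8,988; ending inventory = $8,686

Jun 13, 694 sold [FIFO — oldest first]: 234 @ $14 + 326 @ $13 + 134 @ $11 = $8,988
Ending inventory: 45 @ $11 + 269 @ $10 + 329 @ $9 + 254 @ $10 = $8,686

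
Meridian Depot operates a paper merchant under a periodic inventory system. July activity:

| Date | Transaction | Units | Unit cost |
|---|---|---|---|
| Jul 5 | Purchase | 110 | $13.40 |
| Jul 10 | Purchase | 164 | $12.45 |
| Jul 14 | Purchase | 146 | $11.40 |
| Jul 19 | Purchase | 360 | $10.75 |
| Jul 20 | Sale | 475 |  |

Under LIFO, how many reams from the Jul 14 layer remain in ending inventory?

31

Jul 20, 475 sold [LIFO — newest first]: 360 @ $10.75 + 115 @ $11.40 = $5,181.00
Ending inventory: 110 @ $13.40 + 164 @ $12.45 + 31 @ $11.40 = $3,869.20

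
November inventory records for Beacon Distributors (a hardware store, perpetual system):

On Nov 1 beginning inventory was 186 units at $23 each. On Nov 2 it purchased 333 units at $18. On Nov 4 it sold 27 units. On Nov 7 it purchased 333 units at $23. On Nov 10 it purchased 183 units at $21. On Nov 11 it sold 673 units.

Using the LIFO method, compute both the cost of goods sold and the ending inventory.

Nov 4, 27 sold [LIFO — newest first]: 27 @ $18 = $486
Nov 11, 673 sold [LIFO — newest first]: 183 @ $21 + 333 @ $23 + 157 @ $18 = $14,328
Total COGS = $486 + $14,328 = $14,814
Ending inventory: 186 @ $23 + 149 @ $18 = $6,960

COGS = $14,814; ending inventory = $6,960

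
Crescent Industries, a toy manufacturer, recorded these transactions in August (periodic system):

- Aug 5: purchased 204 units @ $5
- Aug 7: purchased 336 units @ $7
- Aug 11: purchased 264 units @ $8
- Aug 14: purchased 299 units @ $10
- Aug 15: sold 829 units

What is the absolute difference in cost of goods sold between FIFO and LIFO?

$1,230

FIFO COGS: 204 @ $5 + 336 @ $7 + 264 @ $8 + 25 @ $10 = $5,734
LIFO COGS: 299 @ $10 + 264 @ $8 + 266 @ $7 = $6,964
Difference = |$5,734 − $6,964| = $1,230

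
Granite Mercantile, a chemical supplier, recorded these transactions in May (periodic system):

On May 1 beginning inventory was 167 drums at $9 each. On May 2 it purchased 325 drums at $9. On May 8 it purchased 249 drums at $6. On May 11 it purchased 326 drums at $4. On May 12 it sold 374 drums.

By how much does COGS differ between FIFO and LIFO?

$1,774

FIFO COGS: 167 @ $9 + 207 @ $9 = $3,366
LIFO COGS: 326 @ $4 + 48 @ $6 = $1,592
Difference = |$3,366 − $1,592| = $1,774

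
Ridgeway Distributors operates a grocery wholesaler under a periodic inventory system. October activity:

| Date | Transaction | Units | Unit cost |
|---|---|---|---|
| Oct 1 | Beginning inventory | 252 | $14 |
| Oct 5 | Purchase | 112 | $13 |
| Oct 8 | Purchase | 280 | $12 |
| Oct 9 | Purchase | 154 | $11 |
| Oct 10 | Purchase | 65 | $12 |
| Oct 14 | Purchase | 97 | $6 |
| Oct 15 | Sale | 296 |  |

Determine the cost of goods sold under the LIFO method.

COGS = $2,836

Oct 15, 296 sold [LIFO — newest first]: 97 @ $6 + 65 @ $12 + 134 @ $11 = $2,836
Ending inventory: 252 @ $14 + 112 @ $13 + 280 @ $12 + 20 @ $11 = $8,564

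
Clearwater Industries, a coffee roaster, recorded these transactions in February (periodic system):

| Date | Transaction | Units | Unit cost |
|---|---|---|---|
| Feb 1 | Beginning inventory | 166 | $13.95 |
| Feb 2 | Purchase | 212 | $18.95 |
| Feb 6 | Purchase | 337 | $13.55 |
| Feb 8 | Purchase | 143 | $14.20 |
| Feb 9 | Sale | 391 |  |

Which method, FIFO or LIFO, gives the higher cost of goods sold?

FIFO COGS: 166 @ $13.95 + 212 @ $18.95 + 13 @ $13.55 = $6,509.25
LIFO COGS: 143 @ $14.20 + 248 @ $13.55 = $5,391.00

FIFO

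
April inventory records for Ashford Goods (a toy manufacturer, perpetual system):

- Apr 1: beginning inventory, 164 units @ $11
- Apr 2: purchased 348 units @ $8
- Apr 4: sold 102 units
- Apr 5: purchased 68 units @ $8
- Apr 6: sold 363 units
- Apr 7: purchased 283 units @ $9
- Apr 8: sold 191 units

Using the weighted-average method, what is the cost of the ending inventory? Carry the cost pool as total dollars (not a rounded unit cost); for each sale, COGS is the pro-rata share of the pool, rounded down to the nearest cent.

Ending inventory = $1,852.49

After Apr 1: 164 on hand, pool $1,804.00 (≈ $11.0000 each)
After Apr 2: 512 on hand, pool $4,588.00 (≈ $8.9609 each)
Apr 4, sell 102: 102/512 × $4,588.00 → $914.01
After Apr 5: 478 on hand, pool $4,217.99 (≈ $8.8242 each)
Apr 6, sell 363: 363/478 × $4,217.99 → $3,203.20
After Apr 7: 398 on hand, pool $3,561.79 (≈ $8.9492 each)
Apr 8, sell 191: 191/398 × $3,561.79 → $1,709.30
Total COGS = $914.01 + $3,203.20 + $1,709.30 = $5,826.51
Ending inventory (cost pool remaining) = $1,852.49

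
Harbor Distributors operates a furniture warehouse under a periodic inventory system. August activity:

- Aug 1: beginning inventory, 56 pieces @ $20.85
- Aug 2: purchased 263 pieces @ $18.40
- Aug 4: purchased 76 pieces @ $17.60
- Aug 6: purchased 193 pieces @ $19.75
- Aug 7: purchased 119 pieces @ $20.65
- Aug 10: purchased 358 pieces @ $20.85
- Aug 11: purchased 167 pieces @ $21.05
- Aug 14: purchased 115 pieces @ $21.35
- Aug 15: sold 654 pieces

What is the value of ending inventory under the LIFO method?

Aug 15, 654 sold [LIFO — newest first]: 115 @ $21.35 + 167 @ $21.05 + 358 @ $20.85 + 14 @ $20.65 = $13,724.00
Ending inventory: 56 @ $20.85 + 263 @ $18.40 + 76 @ $17.60 + 193 @ $19.75 + 105 @ $20.65 = $13,324.40
Check: goods available $27,048.40 = COGS $13,724.00 + ending $13,324.40

Ending inventory = $13,324.40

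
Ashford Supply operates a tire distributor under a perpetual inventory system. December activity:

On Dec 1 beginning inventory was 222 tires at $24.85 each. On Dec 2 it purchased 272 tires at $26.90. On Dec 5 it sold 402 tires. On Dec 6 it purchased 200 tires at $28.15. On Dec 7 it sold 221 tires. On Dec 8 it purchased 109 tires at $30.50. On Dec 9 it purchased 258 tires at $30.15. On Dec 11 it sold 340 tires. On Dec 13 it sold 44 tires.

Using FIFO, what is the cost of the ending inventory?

Ending inventory = $1,628.10

Dec 5, 402 sold [FIFO — oldest first]: 222 @ $24.85 + 180 @ $26.90 = $10,358.70
Dec 7, 221 sold [FIFO — oldest first]: 92 @ $26.90 + 129 @ $28.15 = $6,106.15
Dec 11, 340 sold [FIFO — oldest first]: 71 @ $28.15 + 109 @ $30.50 + 160 @ $30.15 = $10,147.15
Dec 13, 44 sold [FIFO — oldest first]: 44 @ $30.15 = $1,326.60
Total COGS = $10,358.70 + $6,106.15 + $10,147.15 + $1,326.60 = $27,938.60
Ending inventory: 54 @ $30.15 = $1,628.10
Check: goods available $29,566.70 = COGS $27,938.60 + ending $1,628.10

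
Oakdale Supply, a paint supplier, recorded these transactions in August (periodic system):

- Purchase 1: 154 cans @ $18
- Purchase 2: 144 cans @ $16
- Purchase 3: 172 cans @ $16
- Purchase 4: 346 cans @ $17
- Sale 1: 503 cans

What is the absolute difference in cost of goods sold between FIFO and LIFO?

$5

FIFO COGS: 154 @ $18 + 144 @ $16 + 172 @ $16 + 33 @ $17 = $8,389
LIFO COGS: 346 @ $17 + 157 @ $16 = $8,394
Difference = |$8,389 − $8,394| = $5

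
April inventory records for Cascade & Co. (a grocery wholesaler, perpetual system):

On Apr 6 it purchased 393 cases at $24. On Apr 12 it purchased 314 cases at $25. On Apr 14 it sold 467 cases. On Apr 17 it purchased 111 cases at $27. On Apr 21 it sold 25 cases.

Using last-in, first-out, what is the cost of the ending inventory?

Ending inventory = $8,082

Apr 14, 467 sold [LIFO — newest first]: 314 @ $25 + 153 @ $24 = $11,522
Apr 21, 25 sold [LIFO — newest first]: 25 @ $27 = $675
Total COGS = $11,522 + $675 = $12,197
Ending inventory: 240 @ $24 + 86 @ $27 = $8,082
Check: goods available $20,279 = COGS $12,197 + ending $8,082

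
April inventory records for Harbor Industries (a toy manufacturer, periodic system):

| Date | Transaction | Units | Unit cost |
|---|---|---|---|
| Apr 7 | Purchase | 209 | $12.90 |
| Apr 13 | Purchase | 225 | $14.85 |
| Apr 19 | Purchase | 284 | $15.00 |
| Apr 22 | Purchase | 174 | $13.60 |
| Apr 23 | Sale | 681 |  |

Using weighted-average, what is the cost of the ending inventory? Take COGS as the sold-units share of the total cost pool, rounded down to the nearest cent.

Ending inventory = $2,995.58

Apr 23, sell 681: 681/892 × $12,663.75 → $9,668.17
Ending inventory (cost pool remaining) = $2,995.58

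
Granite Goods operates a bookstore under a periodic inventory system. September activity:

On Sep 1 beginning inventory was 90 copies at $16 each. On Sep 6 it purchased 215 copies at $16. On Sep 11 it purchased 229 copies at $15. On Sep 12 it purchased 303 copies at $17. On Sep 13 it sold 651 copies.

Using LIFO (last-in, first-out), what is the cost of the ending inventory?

Ending inventory = $2,976

Sep 13, 651 sold [LIFO — newest first]: 303 @ $17 + 229 @ $15 + 119 @ $16 = $10,490
Ending inventory: 90 @ $16 + 96 @ $16 = $2,976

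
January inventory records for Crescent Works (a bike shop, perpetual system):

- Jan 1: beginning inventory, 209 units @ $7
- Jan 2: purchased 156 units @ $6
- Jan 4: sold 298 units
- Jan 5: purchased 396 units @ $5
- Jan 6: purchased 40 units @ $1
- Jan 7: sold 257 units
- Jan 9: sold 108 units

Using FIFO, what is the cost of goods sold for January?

Jan 4, 298 sold [FIFO — oldest first]: 209 @ $7 + 89 @ $6 = $1,997
Jan 7, 257 sold [FIFO — oldest first]: 67 @ $6 + 190 @ $5 = $1,352
Jan 9, 108 sold [FIFO — oldest first]: 108 @ $5 = $540
Total COGS = $1,997 + $1,352 + $540 = $3,889
Ending inventory: 98 @ $5 + 40 @ $1 = $530

COGS = $3,889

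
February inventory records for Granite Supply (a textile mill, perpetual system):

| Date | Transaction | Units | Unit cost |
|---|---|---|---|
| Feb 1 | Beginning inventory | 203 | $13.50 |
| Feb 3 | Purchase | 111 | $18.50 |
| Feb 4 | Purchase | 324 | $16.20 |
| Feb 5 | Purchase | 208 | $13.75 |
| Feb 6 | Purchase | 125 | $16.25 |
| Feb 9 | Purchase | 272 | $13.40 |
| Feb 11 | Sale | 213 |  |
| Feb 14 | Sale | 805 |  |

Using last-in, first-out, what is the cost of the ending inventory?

Ending inventory = $3,147.50

Feb 11, 213 sold [LIFO — newest first]: 213 @ $13.40 = $2,854.20
Feb 14, 805 sold [LIFO — newest first]: 59 @ $13.40 + 125 @ $16.25 + 208 @ $13.75 + 324 @ $16.20 + 89 @ $18.50 = $12,577.15
Total COGS = $2,854.20 + $12,577.15 = $15,431.35
Ending inventory: 203 @ $13.50 + 22 @ $18.50 = $3,147.50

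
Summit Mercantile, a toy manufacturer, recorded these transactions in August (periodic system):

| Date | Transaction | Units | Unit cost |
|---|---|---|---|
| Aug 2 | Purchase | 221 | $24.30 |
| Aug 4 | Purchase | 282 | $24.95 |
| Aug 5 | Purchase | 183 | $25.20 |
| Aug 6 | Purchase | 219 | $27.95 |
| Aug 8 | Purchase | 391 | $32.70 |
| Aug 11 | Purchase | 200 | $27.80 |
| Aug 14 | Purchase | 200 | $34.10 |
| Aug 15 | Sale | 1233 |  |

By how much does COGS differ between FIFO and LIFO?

FIFO COGS: 221 @ $24.30 + 282 @ $24.95 + 183 @ $25.20 + 219 @ $27.95 + 328 @ $32.70 = $33,864.45
LIFO COGS: 200 @ $34.10 + 200 @ $27.80 + 391 @ $32.70 + 219 @ $27.95 + 183 @ $25.20 + 40 @ $24.95 = $36,896.35
Difference = |$33,864.45 − $36,896.35| = $3,031.90

$3,031.90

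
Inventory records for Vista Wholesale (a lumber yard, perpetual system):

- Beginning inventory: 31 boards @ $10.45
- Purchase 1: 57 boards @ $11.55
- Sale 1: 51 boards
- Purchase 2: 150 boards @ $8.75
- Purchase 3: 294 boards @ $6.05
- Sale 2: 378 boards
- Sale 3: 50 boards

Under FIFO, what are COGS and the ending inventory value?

Sale 1 (51) [FIFO — oldest first]: 31 @ $10.45 + 20 @ $11.55 = $554.95
Sale 2 (378) [FIFO — oldest first]: 37 @ $11.55 + 150 @ $8.75 + 191 @ $6.05 = $2,895.40
Sale 3 (50) [FIFO — oldest first]: 50 @ $6.05 = $302.50
Total COGS = $554.95 + $2,895.40 + $302.50 = $3,752.85
Ending inventory: 53 @ $6.05 = $320.65
Check: goods available $4,073.50 = COGS $3,752.85 + ending $320.65

COGS = $3,752.85; ending inventory = $320.65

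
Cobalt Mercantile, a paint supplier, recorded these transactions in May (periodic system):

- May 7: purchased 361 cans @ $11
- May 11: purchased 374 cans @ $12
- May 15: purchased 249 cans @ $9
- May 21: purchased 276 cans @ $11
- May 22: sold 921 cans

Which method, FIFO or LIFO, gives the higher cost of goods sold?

FIFO COGS: 361 @ $11 + 374 @ $12 + 186 @ $9 = $10,133
LIFO COGS: 276 @ $11 + 249 @ $9 + 374 @ $12 + 22 @ $11 = $10,007

FIFO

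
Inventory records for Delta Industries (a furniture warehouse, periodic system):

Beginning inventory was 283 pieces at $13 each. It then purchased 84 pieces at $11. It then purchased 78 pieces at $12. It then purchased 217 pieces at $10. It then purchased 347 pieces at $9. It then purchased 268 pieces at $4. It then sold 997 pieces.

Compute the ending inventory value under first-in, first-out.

Ending inventory = $1,180

Sale 1 (997) [FIFO — oldest first]: 283 @ $13 + 84 @ $11 + 78 @ $12 + 217 @ $10 + 335 @ $9 = $10,724
Ending inventory: 12 @ $9 + 268 @ $4 = $1,180
Check: goods available $11,904 = COGS $10,724 + ending $1,180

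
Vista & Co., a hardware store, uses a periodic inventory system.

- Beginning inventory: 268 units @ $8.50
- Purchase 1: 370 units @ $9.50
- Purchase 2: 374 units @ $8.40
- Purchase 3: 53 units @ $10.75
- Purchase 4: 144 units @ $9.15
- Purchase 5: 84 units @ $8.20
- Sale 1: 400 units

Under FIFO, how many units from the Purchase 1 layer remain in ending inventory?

238

Sale 1 (400) [FIFO — oldest first]: 268 @ $8.50 + 132 @ $9.50 = $3,532.00
Ending inventory: 238 @ $9.50 + 374 @ $8.40 + 53 @ $10.75 + 144 @ $9.15 + 84 @ $8.20 = $7,978.75
Check: goods available $11,510.75 = COGS $3,532.00 + ending $7,978.75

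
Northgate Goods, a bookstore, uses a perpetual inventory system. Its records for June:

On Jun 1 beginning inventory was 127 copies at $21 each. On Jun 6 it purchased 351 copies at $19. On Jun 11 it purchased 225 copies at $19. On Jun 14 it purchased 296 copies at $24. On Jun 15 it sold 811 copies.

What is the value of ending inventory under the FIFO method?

Jun 15, 811 sold [FIFO — oldest first]: 127 @ $21 + 351 @ $19 + 225 @ $19 + 108 @ $24 = $16,203
Ending inventory: 188 @ $24 = $4,512
Check: goods available $20,715 = COGS $16,203 + ending $4,512

Ending inventory = $4,512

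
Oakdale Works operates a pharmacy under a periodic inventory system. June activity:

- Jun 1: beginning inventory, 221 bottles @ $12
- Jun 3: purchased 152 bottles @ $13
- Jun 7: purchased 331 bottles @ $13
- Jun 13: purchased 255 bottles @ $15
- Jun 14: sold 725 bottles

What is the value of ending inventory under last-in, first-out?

Jun 14, 725 sold [LIFO — newest first]: 255 @ $15 + 331 @ $13 + 139 @ $13 = $9,935
Ending inventory: 221 @ $12 + 13 @ $13 = $2,821

Ending inventory = $2,821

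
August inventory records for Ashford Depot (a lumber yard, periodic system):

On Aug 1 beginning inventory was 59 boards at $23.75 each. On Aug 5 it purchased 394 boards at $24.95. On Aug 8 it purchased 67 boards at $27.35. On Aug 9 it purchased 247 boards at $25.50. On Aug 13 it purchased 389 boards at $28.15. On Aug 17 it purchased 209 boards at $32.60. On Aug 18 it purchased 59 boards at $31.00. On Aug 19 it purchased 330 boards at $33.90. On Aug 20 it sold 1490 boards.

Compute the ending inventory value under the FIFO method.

Aug 20, 1490 sold [FIFO — oldest first]: 59 @ $23.75 + 394 @ $24.95 + 67 @ $27.35 + 247 @ $25.50 + 389 @ $28.15 + 209 @ $32.60 + 59 @ $31.00 + 66 @ $33.90 = $41,192.65
Ending inventory: 264 @ $33.90 = $8,949.60

Ending inventory = $8,949.60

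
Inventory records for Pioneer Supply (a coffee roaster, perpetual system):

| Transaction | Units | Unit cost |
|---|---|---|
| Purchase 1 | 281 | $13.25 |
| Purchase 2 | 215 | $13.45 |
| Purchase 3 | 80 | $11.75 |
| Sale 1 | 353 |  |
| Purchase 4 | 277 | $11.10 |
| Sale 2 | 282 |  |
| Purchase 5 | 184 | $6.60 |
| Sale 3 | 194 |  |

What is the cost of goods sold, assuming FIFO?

Sale 1 (353) [FIFO — oldest first]: 281 @ $13.25 + 72 @ $13.45 = $4,691.65
Sale 2 (282) [FIFO — oldest first]: 143 @ $13.45 + 80 @ $11.75 + 59 @ $11.10 = $3,518.25
Sale 3 (194) [FIFO — oldest first]: 194 @ $11.10 = $2,153.40
Total COGS = $4,691.65 + $3,518.25 + $2,153.40 = $10,363.30
Ending inventory: 24 @ $11.10 + 184 @ $6.60 = $1,480.80

COGS = $10,363.30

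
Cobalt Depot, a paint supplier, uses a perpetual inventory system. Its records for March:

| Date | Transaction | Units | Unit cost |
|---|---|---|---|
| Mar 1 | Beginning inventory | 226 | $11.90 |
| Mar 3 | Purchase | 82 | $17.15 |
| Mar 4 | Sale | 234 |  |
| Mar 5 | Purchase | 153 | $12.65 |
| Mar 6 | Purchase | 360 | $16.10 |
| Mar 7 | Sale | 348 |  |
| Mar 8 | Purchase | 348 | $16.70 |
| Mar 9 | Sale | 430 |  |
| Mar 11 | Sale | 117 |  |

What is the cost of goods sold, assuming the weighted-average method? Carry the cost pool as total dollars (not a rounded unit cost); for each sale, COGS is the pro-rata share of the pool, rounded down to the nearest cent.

After Mar 1: 226 on hand, pool $2,689.40 (≈ $11.9000 each)
After Mar 3: 308 on hand, pool $4,095.70 (≈ $13.2977 each)
Mar 4, sell 234: 234/308 × $4,095.70 → $3,111.66
After Mar 5: 227 on hand, pool $2,919.49 (≈ $12.8612 each)
After Mar 6: 587 on hand, pool $8,715.49 (≈ $14.8475 each)
Mar 7, sell 348: 348/587 × $8,715.49 → $5,166.93
After Mar 8: 587 on hand, pool $9,360.16 (≈ $15.9458 each)
Mar 9, sell 430: 430/587 × $9,360.16 → $6,856.67
Mar 11, sell 117: 117/157 × $2,503.49 → $1,865.65
Total COGS = $3,111.66 + $5,166.93 + $6,856.67 + $1,865.65 = $17,000.91
Ending inventory (cost pool remaining) = $637.84
Check: goods available $17,638.75 = COGS $17,000.91 + ending $637.84

COGS = $17,000.91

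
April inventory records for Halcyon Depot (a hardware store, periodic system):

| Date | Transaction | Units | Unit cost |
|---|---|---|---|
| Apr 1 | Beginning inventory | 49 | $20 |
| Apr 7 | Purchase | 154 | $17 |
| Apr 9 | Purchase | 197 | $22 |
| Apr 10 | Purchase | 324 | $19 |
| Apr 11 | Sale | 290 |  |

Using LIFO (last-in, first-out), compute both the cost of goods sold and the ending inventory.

Apr 11, 290 sold [LIFO — newest first]: 290 @ $19 = $5,510
Ending inventory: 49 @ $20 + 154 @ $17 + 197 @ $22 + 34 @ $19 = $8,578
Check: goods available $14,088 = COGS $5,510 + ending $8,578

COGS = $5,510; ending inventory = $8,578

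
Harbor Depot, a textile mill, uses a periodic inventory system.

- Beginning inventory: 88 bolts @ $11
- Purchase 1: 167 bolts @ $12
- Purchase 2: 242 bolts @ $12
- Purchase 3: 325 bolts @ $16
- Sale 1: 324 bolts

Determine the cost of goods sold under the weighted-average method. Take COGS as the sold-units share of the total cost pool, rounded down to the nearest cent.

Sale 1, sell 324: 324/822 × $11,076.00 → $4,365.72
Ending inventory (cost pool remaining) = $6,710.28
Check: goods available $11,076.00 = COGS $4,365.72 + ending $6,710.28

COGS = $4,365.72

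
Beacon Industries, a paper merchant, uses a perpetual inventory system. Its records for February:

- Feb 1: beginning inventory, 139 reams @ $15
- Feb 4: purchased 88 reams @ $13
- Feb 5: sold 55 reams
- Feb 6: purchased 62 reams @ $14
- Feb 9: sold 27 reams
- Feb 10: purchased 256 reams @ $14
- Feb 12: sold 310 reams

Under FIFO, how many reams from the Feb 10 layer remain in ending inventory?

Feb 5, 55 sold [FIFO — oldest first]: 55 @ $15 = $825
Feb 9, 27 sold [FIFO — oldest first]: 27 @ $15 = $405
Feb 12, 310 sold [FIFO — oldest first]: 57 @ $15 + 88 @ $13 + 62 @ $14 + 103 @ $14 = $4,309
Total COGS = $825 + $405 + $4,309 = $5,539
Ending inventory: 153 @ $14 = $2,142

153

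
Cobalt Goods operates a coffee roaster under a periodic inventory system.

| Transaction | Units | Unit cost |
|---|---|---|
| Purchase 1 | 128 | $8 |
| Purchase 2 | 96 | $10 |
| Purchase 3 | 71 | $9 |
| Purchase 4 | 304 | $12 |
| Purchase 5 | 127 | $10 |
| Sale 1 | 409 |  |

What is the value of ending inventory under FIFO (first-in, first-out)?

Sale 1 (409) [FIFO — oldest first]: 128 @ $8 + 96 @ $10 + 71 @ $9 + 114 @ $12 = $3,991
Ending inventory: 190 @ $12 + 127 @ $10 = $3,550

Ending inventory = $3,550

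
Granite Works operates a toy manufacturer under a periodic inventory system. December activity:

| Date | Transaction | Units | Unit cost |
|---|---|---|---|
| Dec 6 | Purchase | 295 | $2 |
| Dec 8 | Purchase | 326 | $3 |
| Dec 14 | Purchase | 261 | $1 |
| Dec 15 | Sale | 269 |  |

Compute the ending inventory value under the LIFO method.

Ending inventory = $1,544

Dec 15, 269 sold [LIFO — newest first]: 261 @ $1 + 8 @ $3 = $285
Ending inventory: 295 @ $2 + 318 @ $3 = $1,544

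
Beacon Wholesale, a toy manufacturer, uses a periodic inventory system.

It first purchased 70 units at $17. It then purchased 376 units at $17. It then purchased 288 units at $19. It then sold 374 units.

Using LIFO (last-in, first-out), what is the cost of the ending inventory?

Sale 1 (374) [LIFO — newest first]: 288 @ $19 + 86 @ $17 = $6,934
Ending inventory: 70 @ $17 + 290 @ $17 = $6,120

Ending inventory = $6,120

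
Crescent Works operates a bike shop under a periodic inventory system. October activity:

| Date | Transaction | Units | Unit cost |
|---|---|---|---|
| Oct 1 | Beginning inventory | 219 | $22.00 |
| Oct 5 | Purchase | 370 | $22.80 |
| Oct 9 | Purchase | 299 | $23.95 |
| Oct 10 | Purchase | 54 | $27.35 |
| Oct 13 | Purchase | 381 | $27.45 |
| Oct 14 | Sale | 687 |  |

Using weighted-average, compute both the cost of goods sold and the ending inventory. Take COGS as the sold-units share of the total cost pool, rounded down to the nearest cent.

COGS = $16,798.73; ending inventory = $15,551.67

Oct 14, sell 687: 687/1323 × $32,350.40 → $16,798.73
Ending inventory (cost pool remaining) = $15,551.67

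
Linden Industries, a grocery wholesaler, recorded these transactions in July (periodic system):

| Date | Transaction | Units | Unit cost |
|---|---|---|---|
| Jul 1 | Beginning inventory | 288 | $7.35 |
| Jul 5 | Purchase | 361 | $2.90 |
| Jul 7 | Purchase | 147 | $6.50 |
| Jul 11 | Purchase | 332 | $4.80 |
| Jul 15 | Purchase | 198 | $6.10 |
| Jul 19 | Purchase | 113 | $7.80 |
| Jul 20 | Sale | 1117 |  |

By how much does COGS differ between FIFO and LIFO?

FIFO COGS: 288 @ $7.35 + 361 @ $2.90 + 147 @ $6.50 + 321 @ $4.80 = $5,660.00
LIFO COGS: 113 @ $7.80 + 198 @ $6.10 + 332 @ $4.80 + 147 @ $6.50 + 327 @ $2.90 = $5,586.60
Difference = |$5,660.00 − $5,586.60| = $73.40

$73.40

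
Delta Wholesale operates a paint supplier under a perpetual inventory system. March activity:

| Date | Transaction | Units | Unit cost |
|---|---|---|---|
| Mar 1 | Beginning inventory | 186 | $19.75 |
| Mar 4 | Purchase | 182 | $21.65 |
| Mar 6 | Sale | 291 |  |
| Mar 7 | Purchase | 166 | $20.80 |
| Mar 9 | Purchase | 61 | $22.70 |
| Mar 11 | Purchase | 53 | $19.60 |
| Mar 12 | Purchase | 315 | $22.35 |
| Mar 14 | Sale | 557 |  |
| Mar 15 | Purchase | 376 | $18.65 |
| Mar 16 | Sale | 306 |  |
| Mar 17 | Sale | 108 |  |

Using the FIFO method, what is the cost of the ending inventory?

Mar 6, 291 sold [FIFO — oldest first]: 186 @ $19.75 + 105 @ $21.65 = $5,946.75
Mar 14, 557 sold [FIFO — oldest first]: 77 @ $21.65 + 166 @ $20.80 + 61 @ $22.70 + 53 @ $19.60 + 200 @ $22.35 = $12,013.35
Mar 16, 306 sold [FIFO — oldest first]: 115 @ $22.35 + 191 @ $18.65 = $6,132.40
Mar 17, 108 sold [FIFO — oldest first]: 108 @ $18.65 = $2,014.20
Total COGS = $5,946.75 + $12,013.35 + $6,132.40 + $2,014.20 = $26,106.70
Ending inventory: 77 @ $18.65 = $1,436.05

Ending inventory = $1,436.05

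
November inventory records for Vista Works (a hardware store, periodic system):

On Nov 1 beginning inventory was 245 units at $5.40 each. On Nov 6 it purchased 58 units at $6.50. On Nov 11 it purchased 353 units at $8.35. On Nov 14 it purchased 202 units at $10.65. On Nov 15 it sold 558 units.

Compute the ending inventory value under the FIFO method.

Nov 15, 558 sold [FIFO — oldest first]: 245 @ $5.40 + 58 @ $6.50 + 255 @ $8.35 = $3,829.25
Ending inventory: 98 @ $8.35 + 202 @ $10.65 = $2,969.60

Ending inventory = $2,969.60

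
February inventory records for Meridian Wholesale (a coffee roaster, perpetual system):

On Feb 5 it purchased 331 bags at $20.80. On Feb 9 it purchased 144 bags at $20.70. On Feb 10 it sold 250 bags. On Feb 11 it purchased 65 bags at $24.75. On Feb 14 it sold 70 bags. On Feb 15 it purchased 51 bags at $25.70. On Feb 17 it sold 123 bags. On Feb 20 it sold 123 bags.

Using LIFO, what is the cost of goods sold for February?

COGS = $12,265.05

Feb 10, 250 sold [LIFO — newest first]: 144 @ $20.70 + 106 @ $20.80 = $5,185.60
Feb 14, 70 sold [LIFO — newest first]: 65 @ $24.75 + 5 @ $20.80 = $1,712.75
Feb 17, 123 sold [LIFO — newest first]: 51 @ $25.70 + 72 @ $20.80 = $2,808.30
Feb 20, 123 sold [LIFO — newest first]: 123 @ $20.80 = $2,558.40
Total COGS = $5,185.60 + $1,712.75 + $2,808.30 + $2,558.40 = $12,265.05
Ending inventory: 25 @ $20.80 = $520.00
Check: goods available $12,785.05 = COGS $12,265.05 + ending $520.00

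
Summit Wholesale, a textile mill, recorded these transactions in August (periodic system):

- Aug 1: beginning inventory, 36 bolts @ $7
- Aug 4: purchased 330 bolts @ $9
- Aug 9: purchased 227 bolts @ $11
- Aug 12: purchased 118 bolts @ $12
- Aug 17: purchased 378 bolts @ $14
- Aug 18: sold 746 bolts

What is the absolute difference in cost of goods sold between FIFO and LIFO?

FIFO COGS: 36 @ $7 + 330 @ $9 + 227 @ $11 + 118 @ $12 + 35 @ $14 = $7,625
LIFO COGS: 378 @ $14 + 118 @ $12 + 227 @ $11 + 23 @ $9 = $9,412
Difference = |$7,625 − $9,412| = $1,787

$1,787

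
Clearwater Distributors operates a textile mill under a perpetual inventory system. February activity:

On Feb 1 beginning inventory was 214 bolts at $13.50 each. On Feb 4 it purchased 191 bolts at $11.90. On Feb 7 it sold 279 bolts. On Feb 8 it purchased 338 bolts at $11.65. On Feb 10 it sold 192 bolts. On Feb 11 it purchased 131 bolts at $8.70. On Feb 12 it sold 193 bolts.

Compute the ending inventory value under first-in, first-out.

Feb 7, 279 sold [FIFO — oldest first]: 214 @ $13.50 + 65 @ $11.90 = $3,662.50
Feb 10, 192 sold [FIFO — oldest first]: 126 @ $11.90 + 66 @ $11.65 = $2,268.30
Feb 12, 193 sold [FIFO — oldest first]: 193 @ $11.65 = $2,248.45
Total COGS = $3,662.50 + $2,268.30 + $2,248.45 = $8,179.25
Ending inventory: 79 @ $11.65 + 131 @ $8.70 = $2,060.05

Ending inventory = $2,060.05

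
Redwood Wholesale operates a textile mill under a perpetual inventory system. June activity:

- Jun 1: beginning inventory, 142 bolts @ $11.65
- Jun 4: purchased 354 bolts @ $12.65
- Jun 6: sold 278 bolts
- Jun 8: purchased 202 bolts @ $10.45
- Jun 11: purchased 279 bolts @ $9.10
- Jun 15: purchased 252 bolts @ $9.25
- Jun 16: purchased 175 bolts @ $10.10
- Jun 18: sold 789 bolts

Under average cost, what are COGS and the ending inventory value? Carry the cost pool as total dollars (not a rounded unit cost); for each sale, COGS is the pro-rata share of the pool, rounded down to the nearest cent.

COGS = $11,455.75; ending inventory = $3,424.95

After Jun 1: 142 on hand, pool $1,654.30 (≈ $11.6500 each)
After Jun 4: 496 on hand, pool $6,132.40 (≈ $12.3637 each)
Jun 6, sell 278: 278/496 × $6,132.40 → $3,437.11
After Jun 8: 420 on hand, pool $4,806.19 (≈ $11.4433 each)
After Jun 11: 699 on hand, pool $7,345.09 (≈ $10.5080 each)
After Jun 15: 951 on hand, pool $9,676.09 (≈ $10.1746 each)
After Jun 16: 1126 on hand, pool $11,443.59 (≈ $10.1630 each)
Jun 18, sell 789: 789/1126 × $11,443.59 → $8,018.64
Total COGS = $3,437.11 + $8,018.64 = $11,455.75
Ending inventory (cost pool remaining) = $3,424.95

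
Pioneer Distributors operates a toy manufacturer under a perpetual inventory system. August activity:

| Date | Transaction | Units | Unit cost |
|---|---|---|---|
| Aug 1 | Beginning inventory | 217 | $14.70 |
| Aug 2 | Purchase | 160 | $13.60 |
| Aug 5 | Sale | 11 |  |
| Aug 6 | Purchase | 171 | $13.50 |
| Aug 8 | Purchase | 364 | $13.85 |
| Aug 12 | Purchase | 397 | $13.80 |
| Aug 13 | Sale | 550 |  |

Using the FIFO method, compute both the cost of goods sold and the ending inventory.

Aug 5, 11 sold [FIFO — oldest first]: 11 @ $14.70 = $161.70
Aug 13, 550 sold [FIFO — oldest first]: 206 @ $14.70 + 160 @ $13.60 + 171 @ $13.50 + 13 @ $13.85 = $7,692.75
Total COGS = $161.70 + $7,692.75 = $7,854.45
Ending inventory: 351 @ $13.85 + 397 @ $13.80 = $10,339.95

COGS = $7,854.45; ending inventory = $10,339.95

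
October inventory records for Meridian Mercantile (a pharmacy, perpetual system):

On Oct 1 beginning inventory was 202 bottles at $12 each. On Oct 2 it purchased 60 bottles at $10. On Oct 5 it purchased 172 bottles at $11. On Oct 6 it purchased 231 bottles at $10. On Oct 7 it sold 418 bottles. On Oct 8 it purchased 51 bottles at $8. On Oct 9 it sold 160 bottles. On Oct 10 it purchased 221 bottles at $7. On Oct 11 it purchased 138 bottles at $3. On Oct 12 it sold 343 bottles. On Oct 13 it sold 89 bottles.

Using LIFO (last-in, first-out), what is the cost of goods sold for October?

COGS = $8,815

Oct 7, 418 sold [LIFO — newest first]: 231 @ $10 + 172 @ $11 + 15 @ $10 = $4,352
Oct 9, 160 sold [LIFO — newest first]: 51 @ $8 + 45 @ $10 + 64 @ $12 = $1,626
Oct 12, 343 sold [LIFO — newest first]: 138 @ $3 + 205 @ $7 = $1,849
Oct 13, 89 sold [LIFO — newest first]: 16 @ $7 + 73 @ $12 = $988
Total COGS = $4,352 + $1,626 + $1,849 + $988 = $8,815
Ending inventory: 65 @ $12 = $780
Check: goods available $9,595 = COGS $8,815 + ending $780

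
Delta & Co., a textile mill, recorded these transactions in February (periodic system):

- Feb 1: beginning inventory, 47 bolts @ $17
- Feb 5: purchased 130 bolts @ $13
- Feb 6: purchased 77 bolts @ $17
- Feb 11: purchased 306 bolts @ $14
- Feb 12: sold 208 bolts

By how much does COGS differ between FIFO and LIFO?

FIFO COGS: 47 @ $17 + 130 @ $13 + 31 @ $17 = $3,016
LIFO COGS: 208 @ $14 = $2,912
Difference = |$3,016 − $2,912| = $104

$104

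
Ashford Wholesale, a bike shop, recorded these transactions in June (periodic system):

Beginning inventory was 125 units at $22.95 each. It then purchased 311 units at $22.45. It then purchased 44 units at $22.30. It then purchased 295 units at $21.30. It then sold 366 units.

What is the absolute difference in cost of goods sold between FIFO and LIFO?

$408.35

FIFO COGS: 125 @ $22.95 + 241 @ $22.45 = $8,279.20
LIFO COGS: 295 @ $21.30 + 44 @ $22.30 + 27 @ $22.45 = $7,870.85
Difference = |$8,279.20 − $7,870.85| = $408.35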